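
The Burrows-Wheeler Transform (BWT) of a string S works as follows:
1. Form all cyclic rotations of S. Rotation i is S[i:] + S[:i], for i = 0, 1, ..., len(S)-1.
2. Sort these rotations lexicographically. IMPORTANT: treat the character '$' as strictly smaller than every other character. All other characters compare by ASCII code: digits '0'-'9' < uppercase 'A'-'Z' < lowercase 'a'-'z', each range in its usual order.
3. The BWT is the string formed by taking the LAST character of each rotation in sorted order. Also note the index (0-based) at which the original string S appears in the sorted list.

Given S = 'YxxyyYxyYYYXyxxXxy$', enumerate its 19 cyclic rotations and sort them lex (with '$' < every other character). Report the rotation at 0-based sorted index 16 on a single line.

Answer: yYxyYYYXyxxXxy$Yxxy

Derivation:
All 19 rotations (rotation i = S[i:]+S[:i]):
  rot[0] = YxxyyYxyYYYXyxxXxy$
  rot[1] = xxyyYxyYYYXyxxXxy$Y
  rot[2] = xyyYxyYYYXyxxXxy$Yx
  rot[3] = yyYxyYYYXyxxXxy$Yxx
  rot[4] = yYxyYYYXyxxXxy$Yxxy
  rot[5] = YxyYYYXyxxXxy$Yxxyy
  rot[6] = xyYYYXyxxXxy$YxxyyY
  rot[7] = yYYYXyxxXxy$YxxyyYx
  rot[8] = YYYXyxxXxy$YxxyyYxy
  rot[9] = YYXyxxXxy$YxxyyYxyY
  rot[10] = YXyxxXxy$YxxyyYxyYY
  rot[11] = XyxxXxy$YxxyyYxyYYY
  rot[12] = yxxXxy$YxxyyYxyYYYX
  rot[13] = xxXxy$YxxyyYxyYYYXy
  rot[14] = xXxy$YxxyyYxyYYYXyx
  rot[15] = Xxy$YxxyyYxyYYYXyxx
  rot[16] = xy$YxxyyYxyYYYXyxxX
  rot[17] = y$YxxyyYxyYYYXyxxXx
  rot[18] = $YxxyyYxyYYYXyxxXxy
Sorted (with $ < everything):
  sorted[0] = $YxxyyYxyYYYXyxxXxy
  sorted[1] = Xxy$YxxyyYxyYYYXyxx
  sorted[2] = XyxxXxy$YxxyyYxyYYY
  sorted[3] = YXyxxXxy$YxxyyYxyYY
  sorted[4] = YYXyxxXxy$YxxyyYxyY
  sorted[5] = YYYXyxxXxy$YxxyyYxy
  sorted[6] = YxxyyYxyYYYXyxxXxy$
  sorted[7] = YxyYYYXyxxXxy$Yxxyy
  sorted[8] = xXxy$YxxyyYxyYYYXyx
  sorted[9] = xxXxy$YxxyyYxyYYYXy
  sorted[10] = xxyyYxyYYYXyxxXxy$Y
  sorted[11] = xy$YxxyyYxyYYYXyxxX
  sorted[12] = xyYYYXyxxXxy$YxxyyY
  sorted[13] = xyyYxyYYYXyxxXxy$Yx
  sorted[14] = y$YxxyyYxyYYYXyxxXx
  sorted[15] = yYYYXyxxXxy$YxxyyYx
  sorted[16] = yYxyYYYXyxxXxy$Yxxy
  sorted[17] = yxxXxy$YxxyyYxyYYYX
  sorted[18] = yyYxyYYYXyxxXxy$Yxx
sorted[16] = yYxyYYYXyxxXxy$Yxxy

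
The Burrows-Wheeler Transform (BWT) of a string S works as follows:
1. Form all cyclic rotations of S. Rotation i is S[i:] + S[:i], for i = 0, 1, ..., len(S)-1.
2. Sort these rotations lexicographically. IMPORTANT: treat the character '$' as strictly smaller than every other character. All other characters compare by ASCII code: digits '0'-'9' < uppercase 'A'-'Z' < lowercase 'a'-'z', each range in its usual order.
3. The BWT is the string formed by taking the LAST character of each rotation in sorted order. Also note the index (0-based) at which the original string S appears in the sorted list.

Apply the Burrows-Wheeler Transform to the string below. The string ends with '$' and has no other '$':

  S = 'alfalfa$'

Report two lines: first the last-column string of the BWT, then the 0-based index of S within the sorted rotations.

Answer: aff$llaa
3

Derivation:
All 8 rotations (rotation i = S[i:]+S[:i]):
  rot[0] = alfalfa$
  rot[1] = lfalfa$a
  rot[2] = falfa$al
  rot[3] = alfa$alf
  rot[4] = lfa$alfa
  rot[5] = fa$alfal
  rot[6] = a$alfalf
  rot[7] = $alfalfa
Sorted (with $ < everything):
  sorted[0] = $alfalfa  (last char: 'a')
  sorted[1] = a$alfalf  (last char: 'f')
  sorted[2] = alfa$alf  (last char: 'f')
  sorted[3] = alfalfa$  (last char: '$')
  sorted[4] = fa$alfal  (last char: 'l')
  sorted[5] = falfa$al  (last char: 'l')
  sorted[6] = lfa$alfa  (last char: 'a')
  sorted[7] = lfalfa$a  (last char: 'a')
Last column: aff$llaa
Original string S is at sorted index 3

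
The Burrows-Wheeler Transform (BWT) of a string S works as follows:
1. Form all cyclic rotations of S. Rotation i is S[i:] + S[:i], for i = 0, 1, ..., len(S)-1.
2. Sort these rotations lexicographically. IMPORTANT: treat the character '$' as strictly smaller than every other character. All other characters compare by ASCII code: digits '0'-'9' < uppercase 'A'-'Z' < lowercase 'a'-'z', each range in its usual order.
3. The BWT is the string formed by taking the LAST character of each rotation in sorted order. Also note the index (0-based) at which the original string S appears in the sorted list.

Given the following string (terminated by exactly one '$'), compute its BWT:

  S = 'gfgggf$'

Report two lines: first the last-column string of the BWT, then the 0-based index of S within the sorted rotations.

Answer: fggg$gf
4

Derivation:
All 7 rotations (rotation i = S[i:]+S[:i]):
  rot[0] = gfgggf$
  rot[1] = fgggf$g
  rot[2] = gggf$gf
  rot[3] = ggf$gfg
  rot[4] = gf$gfgg
  rot[5] = f$gfggg
  rot[6] = $gfgggf
Sorted (with $ < everything):
  sorted[0] = $gfgggf  (last char: 'f')
  sorted[1] = f$gfggg  (last char: 'g')
  sorted[2] = fgggf$g  (last char: 'g')
  sorted[3] = gf$gfgg  (last char: 'g')
  sorted[4] = gfgggf$  (last char: '$')
  sorted[5] = ggf$gfg  (last char: 'g')
  sorted[6] = gggf$gf  (last char: 'f')
Last column: fggg$gf
Original string S is at sorted index 4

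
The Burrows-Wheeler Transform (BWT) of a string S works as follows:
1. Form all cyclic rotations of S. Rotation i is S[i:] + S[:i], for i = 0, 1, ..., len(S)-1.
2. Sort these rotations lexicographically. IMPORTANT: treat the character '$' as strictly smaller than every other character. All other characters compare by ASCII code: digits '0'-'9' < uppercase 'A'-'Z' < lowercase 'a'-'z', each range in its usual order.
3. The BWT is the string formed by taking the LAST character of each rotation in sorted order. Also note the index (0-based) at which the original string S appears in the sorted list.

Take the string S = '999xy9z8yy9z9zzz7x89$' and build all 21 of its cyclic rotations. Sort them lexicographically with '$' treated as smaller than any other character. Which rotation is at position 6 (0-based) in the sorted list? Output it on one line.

All 21 rotations (rotation i = S[i:]+S[:i]):
  rot[0] = 999xy9z8yy9z9zzz7x89$
  rot[1] = 99xy9z8yy9z9zzz7x89$9
  rot[2] = 9xy9z8yy9z9zzz7x89$99
  rot[3] = xy9z8yy9z9zzz7x89$999
  rot[4] = y9z8yy9z9zzz7x89$999x
  rot[5] = 9z8yy9z9zzz7x89$999xy
  rot[6] = z8yy9z9zzz7x89$999xy9
  rot[7] = 8yy9z9zzz7x89$999xy9z
  rot[8] = yy9z9zzz7x89$999xy9z8
  rot[9] = y9z9zzz7x89$999xy9z8y
  rot[10] = 9z9zzz7x89$999xy9z8yy
  rot[11] = z9zzz7x89$999xy9z8yy9
  rot[12] = 9zzz7x89$999xy9z8yy9z
  rot[13] = zzz7x89$999xy9z8yy9z9
  rot[14] = zz7x89$999xy9z8yy9z9z
  rot[15] = z7x89$999xy9z8yy9z9zz
  rot[16] = 7x89$999xy9z8yy9z9zzz
  rot[17] = x89$999xy9z8yy9z9zzz7
  rot[18] = 89$999xy9z8yy9z9zzz7x
  rot[19] = 9$999xy9z8yy9z9zzz7x8
  rot[20] = $999xy9z8yy9z9zzz7x89
Sorted (with $ < everything):
  sorted[0] = $999xy9z8yy9z9zzz7x89
  sorted[1] = 7x89$999xy9z8yy9z9zzz
  sorted[2] = 89$999xy9z8yy9z9zzz7x
  sorted[3] = 8yy9z9zzz7x89$999xy9z
  sorted[4] = 9$999xy9z8yy9z9zzz7x8
  sorted[5] = 999xy9z8yy9z9zzz7x89$
  sorted[6] = 99xy9z8yy9z9zzz7x89$9
  sorted[7] = 9xy9z8yy9z9zzz7x89$99
  sorted[8] = 9z8yy9z9zzz7x89$999xy
  sorted[9] = 9z9zzz7x89$999xy9z8yy
  sorted[10] = 9zzz7x89$999xy9z8yy9z
  sorted[11] = x89$999xy9z8yy9z9zzz7
  sorted[12] = xy9z8yy9z9zzz7x89$999
  sorted[13] = y9z8yy9z9zzz7x89$999x
  sorted[14] = y9z9zzz7x89$999xy9z8y
  sorted[15] = yy9z9zzz7x89$999xy9z8
  sorted[16] = z7x89$999xy9z8yy9z9zz
  sorted[17] = z8yy9z9zzz7x89$999xy9
  sorted[18] = z9zzz7x89$999xy9z8yy9
  sorted[19] = zz7x89$999xy9z8yy9z9z
  sorted[20] = zzz7x89$999xy9z8yy9z9
sorted[6] = 99xy9z8yy9z9zzz7x89$9

Answer: 99xy9z8yy9z9zzz7x89$9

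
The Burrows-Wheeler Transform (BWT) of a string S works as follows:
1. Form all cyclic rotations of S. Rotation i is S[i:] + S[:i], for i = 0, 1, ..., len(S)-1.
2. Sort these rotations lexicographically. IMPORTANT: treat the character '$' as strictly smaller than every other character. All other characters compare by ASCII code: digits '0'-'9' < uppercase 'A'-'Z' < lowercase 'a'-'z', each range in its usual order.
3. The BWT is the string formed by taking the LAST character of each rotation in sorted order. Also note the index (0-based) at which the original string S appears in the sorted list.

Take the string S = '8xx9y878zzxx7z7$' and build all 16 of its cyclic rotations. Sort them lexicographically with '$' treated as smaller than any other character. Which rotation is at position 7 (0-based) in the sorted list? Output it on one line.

All 16 rotations (rotation i = S[i:]+S[:i]):
  rot[0] = 8xx9y878zzxx7z7$
  rot[1] = xx9y878zzxx7z7$8
  rot[2] = x9y878zzxx7z7$8x
  rot[3] = 9y878zzxx7z7$8xx
  rot[4] = y878zzxx7z7$8xx9
  rot[5] = 878zzxx7z7$8xx9y
  rot[6] = 78zzxx7z7$8xx9y8
  rot[7] = 8zzxx7z7$8xx9y87
  rot[8] = zzxx7z7$8xx9y878
  rot[9] = zxx7z7$8xx9y878z
  rot[10] = xx7z7$8xx9y878zz
  rot[11] = x7z7$8xx9y878zzx
  rot[12] = 7z7$8xx9y878zzxx
  rot[13] = z7$8xx9y878zzxx7
  rot[14] = 7$8xx9y878zzxx7z
  rot[15] = $8xx9y878zzxx7z7
Sorted (with $ < everything):
  sorted[0] = $8xx9y878zzxx7z7
  sorted[1] = 7$8xx9y878zzxx7z
  sorted[2] = 78zzxx7z7$8xx9y8
  sorted[3] = 7z7$8xx9y878zzxx
  sorted[4] = 878zzxx7z7$8xx9y
  sorted[5] = 8xx9y878zzxx7z7$
  sorted[6] = 8zzxx7z7$8xx9y87
  sorted[7] = 9y878zzxx7z7$8xx
  sorted[8] = x7z7$8xx9y878zzx
  sorted[9] = x9y878zzxx7z7$8x
  sorted[10] = xx7z7$8xx9y878zz
  sorted[11] = xx9y878zzxx7z7$8
  sorted[12] = y878zzxx7z7$8xx9
  sorted[13] = z7$8xx9y878zzxx7
  sorted[14] = zxx7z7$8xx9y878z
  sorted[15] = zzxx7z7$8xx9y878
sorted[7] = 9y878zzxx7z7$8xx

Answer: 9y878zzxx7z7$8xx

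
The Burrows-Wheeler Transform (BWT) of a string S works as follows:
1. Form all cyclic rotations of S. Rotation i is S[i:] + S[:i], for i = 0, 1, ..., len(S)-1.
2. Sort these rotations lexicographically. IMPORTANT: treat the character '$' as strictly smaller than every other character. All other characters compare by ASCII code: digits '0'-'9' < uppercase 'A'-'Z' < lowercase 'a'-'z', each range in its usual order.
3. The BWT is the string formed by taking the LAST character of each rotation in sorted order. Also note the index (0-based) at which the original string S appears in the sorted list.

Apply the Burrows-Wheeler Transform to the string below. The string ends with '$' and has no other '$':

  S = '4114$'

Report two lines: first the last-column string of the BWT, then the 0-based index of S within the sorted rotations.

Answer: 4411$
4

Derivation:
All 5 rotations (rotation i = S[i:]+S[:i]):
  rot[0] = 4114$
  rot[1] = 114$4
  rot[2] = 14$41
  rot[3] = 4$411
  rot[4] = $4114
Sorted (with $ < everything):
  sorted[0] = $4114  (last char: '4')
  sorted[1] = 114$4  (last char: '4')
  sorted[2] = 14$41  (last char: '1')
  sorted[3] = 4$411  (last char: '1')
  sorted[4] = 4114$  (last char: '$')
Last column: 4411$
Original string S is at sorted index 4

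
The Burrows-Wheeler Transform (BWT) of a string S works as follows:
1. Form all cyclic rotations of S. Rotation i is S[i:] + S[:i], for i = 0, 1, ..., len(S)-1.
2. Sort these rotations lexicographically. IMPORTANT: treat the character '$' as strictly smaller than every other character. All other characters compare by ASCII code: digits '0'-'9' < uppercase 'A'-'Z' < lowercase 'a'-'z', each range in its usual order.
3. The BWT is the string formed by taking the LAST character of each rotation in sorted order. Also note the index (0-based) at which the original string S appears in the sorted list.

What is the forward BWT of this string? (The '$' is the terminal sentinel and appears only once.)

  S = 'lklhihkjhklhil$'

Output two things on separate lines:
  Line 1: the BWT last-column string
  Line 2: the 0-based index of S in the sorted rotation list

Answer: lllijhhkhlhikk$
14

Derivation:
All 15 rotations (rotation i = S[i:]+S[:i]):
  rot[0] = lklhihkjhklhil$
  rot[1] = klhihkjhklhil$l
  rot[2] = lhihkjhklhil$lk
  rot[3] = hihkjhklhil$lkl
  rot[4] = ihkjhklhil$lklh
  rot[5] = hkjhklhil$lklhi
  rot[6] = kjhklhil$lklhih
  rot[7] = jhklhil$lklhihk
  rot[8] = hklhil$lklhihkj
  rot[9] = klhil$lklhihkjh
  rot[10] = lhil$lklhihkjhk
  rot[11] = hil$lklhihkjhkl
  rot[12] = il$lklhihkjhklh
  rot[13] = l$lklhihkjhklhi
  rot[14] = $lklhihkjhklhil
Sorted (with $ < everything):
  sorted[0] = $lklhihkjhklhil  (last char: 'l')
  sorted[1] = hihkjhklhil$lkl  (last char: 'l')
  sorted[2] = hil$lklhihkjhkl  (last char: 'l')
  sorted[3] = hkjhklhil$lklhi  (last char: 'i')
  sorted[4] = hklhil$lklhihkj  (last char: 'j')
  sorted[5] = ihkjhklhil$lklh  (last char: 'h')
  sorted[6] = il$lklhihkjhklh  (last char: 'h')
  sorted[7] = jhklhil$lklhihk  (last char: 'k')
  sorted[8] = kjhklhil$lklhih  (last char: 'h')
  sorted[9] = klhihkjhklhil$l  (last char: 'l')
  sorted[10] = klhil$lklhihkjh  (last char: 'h')
  sorted[11] = l$lklhihkjhklhi  (last char: 'i')
  sorted[12] = lhihkjhklhil$lk  (last char: 'k')
  sorted[13] = lhil$lklhihkjhk  (last char: 'k')
  sorted[14] = lklhihkjhklhil$  (last char: '$')
Last column: lllijhhkhlhikk$
Original string S is at sorted index 14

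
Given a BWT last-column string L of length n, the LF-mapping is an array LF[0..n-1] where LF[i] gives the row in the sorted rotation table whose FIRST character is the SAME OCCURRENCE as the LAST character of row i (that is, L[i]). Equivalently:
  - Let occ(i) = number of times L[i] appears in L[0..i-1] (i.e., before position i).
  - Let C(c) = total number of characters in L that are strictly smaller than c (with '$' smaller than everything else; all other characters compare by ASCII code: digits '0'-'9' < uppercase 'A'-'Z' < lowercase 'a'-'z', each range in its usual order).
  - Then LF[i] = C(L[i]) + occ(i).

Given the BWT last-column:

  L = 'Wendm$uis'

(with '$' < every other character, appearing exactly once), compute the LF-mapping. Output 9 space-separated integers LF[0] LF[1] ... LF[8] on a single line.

Char counts: '$':1, 'W':1, 'd':1, 'e':1, 'i':1, 'm':1, 'n':1, 's':1, 'u':1
C (first-col start): C('$')=0, C('W')=1, C('d')=2, C('e')=3, C('i')=4, C('m')=5, C('n')=6, C('s')=7, C('u')=8
L[0]='W': occ=0, LF[0]=C('W')+0=1+0=1
L[1]='e': occ=0, LF[1]=C('e')+0=3+0=3
L[2]='n': occ=0, LF[2]=C('n')+0=6+0=6
L[3]='d': occ=0, LF[3]=C('d')+0=2+0=2
L[4]='m': occ=0, LF[4]=C('m')+0=5+0=5
L[5]='$': occ=0, LF[5]=C('$')+0=0+0=0
L[6]='u': occ=0, LF[6]=C('u')+0=8+0=8
L[7]='i': occ=0, LF[7]=C('i')+0=4+0=4
L[8]='s': occ=0, LF[8]=C('s')+0=7+0=7

Answer: 1 3 6 2 5 0 8 4 7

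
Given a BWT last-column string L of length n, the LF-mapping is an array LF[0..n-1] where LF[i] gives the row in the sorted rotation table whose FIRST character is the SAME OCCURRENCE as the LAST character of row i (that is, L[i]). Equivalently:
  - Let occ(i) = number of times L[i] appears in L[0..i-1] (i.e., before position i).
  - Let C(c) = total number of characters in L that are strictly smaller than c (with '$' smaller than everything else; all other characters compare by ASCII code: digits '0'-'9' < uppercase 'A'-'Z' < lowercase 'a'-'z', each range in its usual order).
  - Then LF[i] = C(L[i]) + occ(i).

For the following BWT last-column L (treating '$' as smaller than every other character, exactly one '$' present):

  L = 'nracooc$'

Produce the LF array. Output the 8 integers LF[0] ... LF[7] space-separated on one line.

Char counts: '$':1, 'a':1, 'c':2, 'n':1, 'o':2, 'r':1
C (first-col start): C('$')=0, C('a')=1, C('c')=2, C('n')=4, C('o')=5, C('r')=7
L[0]='n': occ=0, LF[0]=C('n')+0=4+0=4
L[1]='r': occ=0, LF[1]=C('r')+0=7+0=7
L[2]='a': occ=0, LF[2]=C('a')+0=1+0=1
L[3]='c': occ=0, LF[3]=C('c')+0=2+0=2
L[4]='o': occ=0, LF[4]=C('o')+0=5+0=5
L[5]='o': occ=1, LF[5]=C('o')+1=5+1=6
L[6]='c': occ=1, LF[6]=C('c')+1=2+1=3
L[7]='$': occ=0, LF[7]=C('$')+0=0+0=0

Answer: 4 7 1 2 5 6 3 0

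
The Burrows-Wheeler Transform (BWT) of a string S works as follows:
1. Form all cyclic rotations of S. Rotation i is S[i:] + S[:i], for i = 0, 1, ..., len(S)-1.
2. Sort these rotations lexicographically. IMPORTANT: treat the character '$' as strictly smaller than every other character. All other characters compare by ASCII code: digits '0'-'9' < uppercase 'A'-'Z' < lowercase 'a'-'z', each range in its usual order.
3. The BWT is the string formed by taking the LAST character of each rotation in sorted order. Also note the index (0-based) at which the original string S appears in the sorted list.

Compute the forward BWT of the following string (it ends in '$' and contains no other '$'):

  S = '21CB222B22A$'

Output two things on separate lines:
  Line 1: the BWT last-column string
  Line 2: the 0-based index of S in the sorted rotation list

All 12 rotations (rotation i = S[i:]+S[:i]):
  rot[0] = 21CB222B22A$
  rot[1] = 1CB222B22A$2
  rot[2] = CB222B22A$21
  rot[3] = B222B22A$21C
  rot[4] = 222B22A$21CB
  rot[5] = 22B22A$21CB2
  rot[6] = 2B22A$21CB22
  rot[7] = B22A$21CB222
  rot[8] = 22A$21CB222B
  rot[9] = 2A$21CB222B2
  rot[10] = A$21CB222B22
  rot[11] = $21CB222B22A
Sorted (with $ < everything):
  sorted[0] = $21CB222B22A  (last char: 'A')
  sorted[1] = 1CB222B22A$2  (last char: '2')
  sorted[2] = 21CB222B22A$  (last char: '$')
  sorted[3] = 222B22A$21CB  (last char: 'B')
  sorted[4] = 22A$21CB222B  (last char: 'B')
  sorted[5] = 22B22A$21CB2  (last char: '2')
  sorted[6] = 2A$21CB222B2  (last char: '2')
  sorted[7] = 2B22A$21CB22  (last char: '2')
  sorted[8] = A$21CB222B22  (last char: '2')
  sorted[9] = B222B22A$21C  (last char: 'C')
  sorted[10] = B22A$21CB222  (last char: '2')
  sorted[11] = CB222B22A$21  (last char: '1')
Last column: A2$BB2222C21
Original string S is at sorted index 2

Answer: A2$BB2222C21
2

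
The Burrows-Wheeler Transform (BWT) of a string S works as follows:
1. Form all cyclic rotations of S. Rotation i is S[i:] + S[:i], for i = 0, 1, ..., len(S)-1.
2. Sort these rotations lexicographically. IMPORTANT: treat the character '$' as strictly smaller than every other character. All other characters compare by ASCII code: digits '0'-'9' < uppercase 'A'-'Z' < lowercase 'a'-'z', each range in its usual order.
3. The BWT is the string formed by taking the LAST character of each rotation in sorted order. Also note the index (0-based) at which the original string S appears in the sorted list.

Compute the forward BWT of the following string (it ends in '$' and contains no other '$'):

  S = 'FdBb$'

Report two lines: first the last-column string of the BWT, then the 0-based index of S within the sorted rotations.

Answer: bd$BF
2

Derivation:
All 5 rotations (rotation i = S[i:]+S[:i]):
  rot[0] = FdBb$
  rot[1] = dBb$F
  rot[2] = Bb$Fd
  rot[3] = b$FdB
  rot[4] = $FdBb
Sorted (with $ < everything):
  sorted[0] = $FdBb  (last char: 'b')
  sorted[1] = Bb$Fd  (last char: 'd')
  sorted[2] = FdBb$  (last char: '$')
  sorted[3] = b$FdB  (last char: 'B')
  sorted[4] = dBb$F  (last char: 'F')
Last column: bd$BF
Original string S is at sorted index 2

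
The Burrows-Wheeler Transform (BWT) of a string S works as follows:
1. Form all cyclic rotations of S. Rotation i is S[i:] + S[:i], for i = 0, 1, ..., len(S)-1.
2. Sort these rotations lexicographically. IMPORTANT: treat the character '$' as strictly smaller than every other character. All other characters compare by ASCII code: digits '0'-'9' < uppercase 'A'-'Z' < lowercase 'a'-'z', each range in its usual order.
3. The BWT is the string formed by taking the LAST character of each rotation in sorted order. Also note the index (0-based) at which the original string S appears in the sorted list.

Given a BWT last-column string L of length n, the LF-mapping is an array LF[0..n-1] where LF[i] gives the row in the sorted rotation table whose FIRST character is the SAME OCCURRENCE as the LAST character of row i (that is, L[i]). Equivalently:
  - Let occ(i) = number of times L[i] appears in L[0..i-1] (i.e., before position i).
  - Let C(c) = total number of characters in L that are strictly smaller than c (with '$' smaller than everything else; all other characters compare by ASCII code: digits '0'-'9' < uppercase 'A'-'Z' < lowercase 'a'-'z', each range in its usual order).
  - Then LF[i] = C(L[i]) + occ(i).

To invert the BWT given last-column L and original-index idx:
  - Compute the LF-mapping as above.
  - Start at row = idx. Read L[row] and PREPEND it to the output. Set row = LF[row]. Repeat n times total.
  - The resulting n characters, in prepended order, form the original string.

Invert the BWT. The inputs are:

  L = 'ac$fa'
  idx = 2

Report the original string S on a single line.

Answer: afca$

Derivation:
LF mapping: 1 3 0 4 2
Walk LF starting at row 2, prepending L[row]:
  step 1: row=2, L[2]='$', prepend. Next row=LF[2]=0
  step 2: row=0, L[0]='a', prepend. Next row=LF[0]=1
  step 3: row=1, L[1]='c', prepend. Next row=LF[1]=3
  step 4: row=3, L[3]='f', prepend. Next row=LF[3]=4
  step 5: row=4, L[4]='a', prepend. Next row=LF[4]=2
Reversed output: afca$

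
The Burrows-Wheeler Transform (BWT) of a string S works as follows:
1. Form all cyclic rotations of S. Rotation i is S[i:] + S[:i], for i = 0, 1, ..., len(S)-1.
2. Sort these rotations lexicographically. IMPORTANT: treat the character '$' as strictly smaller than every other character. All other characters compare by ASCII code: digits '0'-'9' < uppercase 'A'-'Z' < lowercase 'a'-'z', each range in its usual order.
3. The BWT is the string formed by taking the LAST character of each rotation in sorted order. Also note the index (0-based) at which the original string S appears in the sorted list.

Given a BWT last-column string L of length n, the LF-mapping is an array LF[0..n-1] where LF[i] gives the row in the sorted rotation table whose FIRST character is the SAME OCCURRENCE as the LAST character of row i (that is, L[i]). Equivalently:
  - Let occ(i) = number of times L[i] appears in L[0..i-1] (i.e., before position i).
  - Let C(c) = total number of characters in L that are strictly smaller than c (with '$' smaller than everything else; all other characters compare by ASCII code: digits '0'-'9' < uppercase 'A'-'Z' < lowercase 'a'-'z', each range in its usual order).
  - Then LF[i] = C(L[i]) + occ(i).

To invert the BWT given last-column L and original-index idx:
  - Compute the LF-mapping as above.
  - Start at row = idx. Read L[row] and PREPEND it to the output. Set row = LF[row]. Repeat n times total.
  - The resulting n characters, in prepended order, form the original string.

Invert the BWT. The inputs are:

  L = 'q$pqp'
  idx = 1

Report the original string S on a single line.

LF mapping: 3 0 1 4 2
Walk LF starting at row 1, prepending L[row]:
  step 1: row=1, L[1]='$', prepend. Next row=LF[1]=0
  step 2: row=0, L[0]='q', prepend. Next row=LF[0]=3
  step 3: row=3, L[3]='q', prepend. Next row=LF[3]=4
  step 4: row=4, L[4]='p', prepend. Next row=LF[4]=2
  step 5: row=2, L[2]='p', prepend. Next row=LF[2]=1
Reversed output: ppqq$

Answer: ppqq$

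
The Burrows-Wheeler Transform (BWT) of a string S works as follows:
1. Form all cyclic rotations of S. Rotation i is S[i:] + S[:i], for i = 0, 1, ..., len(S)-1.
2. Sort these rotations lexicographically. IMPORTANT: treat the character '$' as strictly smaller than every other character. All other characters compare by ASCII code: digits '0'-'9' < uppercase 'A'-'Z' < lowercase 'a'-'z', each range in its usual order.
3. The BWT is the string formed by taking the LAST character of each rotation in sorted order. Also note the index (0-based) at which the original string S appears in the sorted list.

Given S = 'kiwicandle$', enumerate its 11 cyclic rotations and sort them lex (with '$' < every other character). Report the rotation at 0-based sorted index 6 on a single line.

Answer: iwicandle$k

Derivation:
All 11 rotations (rotation i = S[i:]+S[:i]):
  rot[0] = kiwicandle$
  rot[1] = iwicandle$k
  rot[2] = wicandle$ki
  rot[3] = icandle$kiw
  rot[4] = candle$kiwi
  rot[5] = andle$kiwic
  rot[6] = ndle$kiwica
  rot[7] = dle$kiwican
  rot[8] = le$kiwicand
  rot[9] = e$kiwicandl
  rot[10] = $kiwicandle
Sorted (with $ < everything):
  sorted[0] = $kiwicandle
  sorted[1] = andle$kiwic
  sorted[2] = candle$kiwi
  sorted[3] = dle$kiwican
  sorted[4] = e$kiwicandl
  sorted[5] = icandle$kiw
  sorted[6] = iwicandle$k
  sorted[7] = kiwicandle$
  sorted[8] = le$kiwicand
  sorted[9] = ndle$kiwica
  sorted[10] = wicandle$ki
sorted[6] = iwicandle$k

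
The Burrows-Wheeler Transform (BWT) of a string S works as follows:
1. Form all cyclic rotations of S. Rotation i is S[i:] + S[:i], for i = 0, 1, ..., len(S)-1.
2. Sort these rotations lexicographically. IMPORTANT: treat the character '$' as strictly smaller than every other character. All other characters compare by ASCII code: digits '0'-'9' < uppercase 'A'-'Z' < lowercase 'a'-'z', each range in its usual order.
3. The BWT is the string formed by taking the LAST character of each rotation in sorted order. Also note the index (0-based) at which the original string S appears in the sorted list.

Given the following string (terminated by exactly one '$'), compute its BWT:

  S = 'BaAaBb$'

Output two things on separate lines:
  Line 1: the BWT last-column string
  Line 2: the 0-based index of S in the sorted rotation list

Answer: ba$aBAB
2

Derivation:
All 7 rotations (rotation i = S[i:]+S[:i]):
  rot[0] = BaAaBb$
  rot[1] = aAaBb$B
  rot[2] = AaBb$Ba
  rot[3] = aBb$BaA
  rot[4] = Bb$BaAa
  rot[5] = b$BaAaB
  rot[6] = $BaAaBb
Sorted (with $ < everything):
  sorted[0] = $BaAaBb  (last char: 'b')
  sorted[1] = AaBb$Ba  (last char: 'a')
  sorted[2] = BaAaBb$  (last char: '$')
  sorted[3] = Bb$BaAa  (last char: 'a')
  sorted[4] = aAaBb$B  (last char: 'B')
  sorted[5] = aBb$BaA  (last char: 'A')
  sorted[6] = b$BaAaB  (last char: 'B')
Last column: ba$aBAB
Original string S is at sorted index 2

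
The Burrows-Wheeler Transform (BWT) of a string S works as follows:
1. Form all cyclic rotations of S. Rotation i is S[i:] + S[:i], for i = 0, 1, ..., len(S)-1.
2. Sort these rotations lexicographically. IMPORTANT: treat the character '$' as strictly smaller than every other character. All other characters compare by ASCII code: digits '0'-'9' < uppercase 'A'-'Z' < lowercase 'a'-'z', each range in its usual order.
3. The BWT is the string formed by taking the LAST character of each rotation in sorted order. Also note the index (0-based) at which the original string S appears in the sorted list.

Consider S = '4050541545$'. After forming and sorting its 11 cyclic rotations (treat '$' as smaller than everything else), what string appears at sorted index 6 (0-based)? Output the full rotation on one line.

All 11 rotations (rotation i = S[i:]+S[:i]):
  rot[0] = 4050541545$
  rot[1] = 050541545$4
  rot[2] = 50541545$40
  rot[3] = 0541545$405
  rot[4] = 541545$4050
  rot[5] = 41545$40505
  rot[6] = 1545$405054
  rot[7] = 545$4050541
  rot[8] = 45$40505415
  rot[9] = 5$405054154
  rot[10] = $4050541545
Sorted (with $ < everything):
  sorted[0] = $4050541545
  sorted[1] = 050541545$4
  sorted[2] = 0541545$405
  sorted[3] = 1545$405054
  sorted[4] = 4050541545$
  sorted[5] = 41545$40505
  sorted[6] = 45$40505415
  sorted[7] = 5$405054154
  sorted[8] = 50541545$40
  sorted[9] = 541545$4050
  sorted[10] = 545$4050541
sorted[6] = 45$40505415

Answer: 45$40505415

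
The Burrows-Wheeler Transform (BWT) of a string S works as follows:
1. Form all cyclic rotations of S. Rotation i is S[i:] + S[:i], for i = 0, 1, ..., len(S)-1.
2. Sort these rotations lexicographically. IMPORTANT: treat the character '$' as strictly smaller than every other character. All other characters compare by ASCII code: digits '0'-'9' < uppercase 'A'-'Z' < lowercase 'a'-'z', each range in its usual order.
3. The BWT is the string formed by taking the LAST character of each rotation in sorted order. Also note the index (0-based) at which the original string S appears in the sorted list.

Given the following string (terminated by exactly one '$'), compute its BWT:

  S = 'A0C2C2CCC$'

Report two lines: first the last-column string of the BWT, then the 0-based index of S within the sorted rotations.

Answer: CACC$C02C2
4

Derivation:
All 10 rotations (rotation i = S[i:]+S[:i]):
  rot[0] = A0C2C2CCC$
  rot[1] = 0C2C2CCC$A
  rot[2] = C2C2CCC$A0
  rot[3] = 2C2CCC$A0C
  rot[4] = C2CCC$A0C2
  rot[5] = 2CCC$A0C2C
  rot[6] = CCC$A0C2C2
  rot[7] = CC$A0C2C2C
  rot[8] = C$A0C2C2CC
  rot[9] = $A0C2C2CCC
Sorted (with $ < everything):
  sorted[0] = $A0C2C2CCC  (last char: 'C')
  sorted[1] = 0C2C2CCC$A  (last char: 'A')
  sorted[2] = 2C2CCC$A0C  (last char: 'C')
  sorted[3] = 2CCC$A0C2C  (last char: 'C')
  sorted[4] = A0C2C2CCC$  (last char: '$')
  sorted[5] = C$A0C2C2CC  (last char: 'C')
  sorted[6] = C2C2CCC$A0  (last char: '0')
  sorted[7] = C2CCC$A0C2  (last char: '2')
  sorted[8] = CC$A0C2C2C  (last char: 'C')
  sorted[9] = CCC$A0C2C2  (last char: '2')
Last column: CACC$C02C2
Original string S is at sorted index 4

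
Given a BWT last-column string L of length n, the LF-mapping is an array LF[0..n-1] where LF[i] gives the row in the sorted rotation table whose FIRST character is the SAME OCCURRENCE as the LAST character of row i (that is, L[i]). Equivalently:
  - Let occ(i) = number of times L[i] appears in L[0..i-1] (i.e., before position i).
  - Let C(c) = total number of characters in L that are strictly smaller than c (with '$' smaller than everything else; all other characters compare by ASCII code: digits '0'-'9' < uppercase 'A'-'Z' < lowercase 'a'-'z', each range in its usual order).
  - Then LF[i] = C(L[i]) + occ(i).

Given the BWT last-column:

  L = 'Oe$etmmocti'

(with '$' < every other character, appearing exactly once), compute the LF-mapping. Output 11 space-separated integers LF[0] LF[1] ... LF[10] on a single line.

Char counts: '$':1, 'O':1, 'c':1, 'e':2, 'i':1, 'm':2, 'o':1, 't':2
C (first-col start): C('$')=0, C('O')=1, C('c')=2, C('e')=3, C('i')=5, C('m')=6, C('o')=8, C('t')=9
L[0]='O': occ=0, LF[0]=C('O')+0=1+0=1
L[1]='e': occ=0, LF[1]=C('e')+0=3+0=3
L[2]='$': occ=0, LF[2]=C('$')+0=0+0=0
L[3]='e': occ=1, LF[3]=C('e')+1=3+1=4
L[4]='t': occ=0, LF[4]=C('t')+0=9+0=9
L[5]='m': occ=0, LF[5]=C('m')+0=6+0=6
L[6]='m': occ=1, LF[6]=C('m')+1=6+1=7
L[7]='o': occ=0, LF[7]=C('o')+0=8+0=8
L[8]='c': occ=0, LF[8]=C('c')+0=2+0=2
L[9]='t': occ=1, LF[9]=C('t')+1=9+1=10
L[10]='i': occ=0, LF[10]=C('i')+0=5+0=5

Answer: 1 3 0 4 9 6 7 8 2 10 5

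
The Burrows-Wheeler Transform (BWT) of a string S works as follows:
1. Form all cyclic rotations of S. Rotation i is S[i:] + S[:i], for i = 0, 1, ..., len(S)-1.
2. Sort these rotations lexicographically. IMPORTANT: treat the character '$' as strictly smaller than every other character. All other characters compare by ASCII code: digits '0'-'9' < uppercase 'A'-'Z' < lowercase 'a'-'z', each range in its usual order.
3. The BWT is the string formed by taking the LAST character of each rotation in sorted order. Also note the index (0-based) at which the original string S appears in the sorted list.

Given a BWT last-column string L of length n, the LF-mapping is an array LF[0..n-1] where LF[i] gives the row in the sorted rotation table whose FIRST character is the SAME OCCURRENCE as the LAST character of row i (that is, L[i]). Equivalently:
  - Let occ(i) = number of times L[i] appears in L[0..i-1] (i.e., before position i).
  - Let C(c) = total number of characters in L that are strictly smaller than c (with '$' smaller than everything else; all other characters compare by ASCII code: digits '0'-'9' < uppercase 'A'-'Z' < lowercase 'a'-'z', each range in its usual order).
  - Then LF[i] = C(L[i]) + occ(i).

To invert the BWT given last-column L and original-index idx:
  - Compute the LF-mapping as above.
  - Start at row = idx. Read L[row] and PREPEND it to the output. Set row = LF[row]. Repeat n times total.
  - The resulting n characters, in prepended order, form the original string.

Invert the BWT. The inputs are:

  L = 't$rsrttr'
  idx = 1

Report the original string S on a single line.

Answer: rrsrttt$

Derivation:
LF mapping: 5 0 1 4 2 6 7 3
Walk LF starting at row 1, prepending L[row]:
  step 1: row=1, L[1]='$', prepend. Next row=LF[1]=0
  step 2: row=0, L[0]='t', prepend. Next row=LF[0]=5
  step 3: row=5, L[5]='t', prepend. Next row=LF[5]=6
  step 4: row=6, L[6]='t', prepend. Next row=LF[6]=7
  step 5: row=7, L[7]='r', prepend. Next row=LF[7]=3
  step 6: row=3, L[3]='s', prepend. Next row=LF[3]=4
  step 7: row=4, L[4]='r', prepend. Next row=LF[4]=2
  step 8: row=2, L[2]='r', prepend. Next row=LF[2]=1
Reversed output: rrsrttt$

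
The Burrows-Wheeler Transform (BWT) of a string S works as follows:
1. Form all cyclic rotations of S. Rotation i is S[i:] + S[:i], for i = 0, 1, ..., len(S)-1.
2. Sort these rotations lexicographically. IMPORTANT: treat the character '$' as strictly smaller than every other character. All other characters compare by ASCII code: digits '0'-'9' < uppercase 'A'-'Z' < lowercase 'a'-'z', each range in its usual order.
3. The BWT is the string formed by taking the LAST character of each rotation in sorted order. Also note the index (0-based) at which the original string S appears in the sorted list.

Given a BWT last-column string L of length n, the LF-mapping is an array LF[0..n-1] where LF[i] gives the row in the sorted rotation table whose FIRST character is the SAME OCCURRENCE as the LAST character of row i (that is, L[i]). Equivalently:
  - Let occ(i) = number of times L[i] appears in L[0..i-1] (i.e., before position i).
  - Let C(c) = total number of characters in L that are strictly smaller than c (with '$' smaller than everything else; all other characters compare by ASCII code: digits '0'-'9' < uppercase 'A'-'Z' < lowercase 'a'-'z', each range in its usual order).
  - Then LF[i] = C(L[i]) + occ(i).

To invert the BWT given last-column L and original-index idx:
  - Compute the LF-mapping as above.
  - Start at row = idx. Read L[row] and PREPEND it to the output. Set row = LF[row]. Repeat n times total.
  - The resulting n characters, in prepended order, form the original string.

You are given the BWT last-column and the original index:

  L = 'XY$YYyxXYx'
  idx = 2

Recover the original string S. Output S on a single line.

LF mapping: 1 3 0 4 5 9 7 2 6 8
Walk LF starting at row 2, prepending L[row]:
  step 1: row=2, L[2]='$', prepend. Next row=LF[2]=0
  step 2: row=0, L[0]='X', prepend. Next row=LF[0]=1
  step 3: row=1, L[1]='Y', prepend. Next row=LF[1]=3
  step 4: row=3, L[3]='Y', prepend. Next row=LF[3]=4
  step 5: row=4, L[4]='Y', prepend. Next row=LF[4]=5
  step 6: row=5, L[5]='y', prepend. Next row=LF[5]=9
  step 7: row=9, L[9]='x', prepend. Next row=LF[9]=8
  step 8: row=8, L[8]='Y', prepend. Next row=LF[8]=6
  step 9: row=6, L[6]='x', prepend. Next row=LF[6]=7
  step 10: row=7, L[7]='X', prepend. Next row=LF[7]=2
Reversed output: XxYxyYYYX$

Answer: XxYxyYYYX$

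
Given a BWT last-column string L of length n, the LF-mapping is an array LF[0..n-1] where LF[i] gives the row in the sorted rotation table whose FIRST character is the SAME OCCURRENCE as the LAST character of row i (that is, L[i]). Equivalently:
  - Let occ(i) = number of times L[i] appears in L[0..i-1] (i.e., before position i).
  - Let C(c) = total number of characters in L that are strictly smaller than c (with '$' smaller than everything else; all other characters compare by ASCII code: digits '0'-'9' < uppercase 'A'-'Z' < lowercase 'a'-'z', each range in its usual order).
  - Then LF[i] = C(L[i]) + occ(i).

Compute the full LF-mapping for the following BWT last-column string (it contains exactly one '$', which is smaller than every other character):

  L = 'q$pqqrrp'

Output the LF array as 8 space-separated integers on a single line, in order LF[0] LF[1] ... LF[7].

Char counts: '$':1, 'p':2, 'q':3, 'r':2
C (first-col start): C('$')=0, C('p')=1, C('q')=3, C('r')=6
L[0]='q': occ=0, LF[0]=C('q')+0=3+0=3
L[1]='$': occ=0, LF[1]=C('$')+0=0+0=0
L[2]='p': occ=0, LF[2]=C('p')+0=1+0=1
L[3]='q': occ=1, LF[3]=C('q')+1=3+1=4
L[4]='q': occ=2, LF[4]=C('q')+2=3+2=5
L[5]='r': occ=0, LF[5]=C('r')+0=6+0=6
L[6]='r': occ=1, LF[6]=C('r')+1=6+1=7
L[7]='p': occ=1, LF[7]=C('p')+1=1+1=2

Answer: 3 0 1 4 5 6 7 2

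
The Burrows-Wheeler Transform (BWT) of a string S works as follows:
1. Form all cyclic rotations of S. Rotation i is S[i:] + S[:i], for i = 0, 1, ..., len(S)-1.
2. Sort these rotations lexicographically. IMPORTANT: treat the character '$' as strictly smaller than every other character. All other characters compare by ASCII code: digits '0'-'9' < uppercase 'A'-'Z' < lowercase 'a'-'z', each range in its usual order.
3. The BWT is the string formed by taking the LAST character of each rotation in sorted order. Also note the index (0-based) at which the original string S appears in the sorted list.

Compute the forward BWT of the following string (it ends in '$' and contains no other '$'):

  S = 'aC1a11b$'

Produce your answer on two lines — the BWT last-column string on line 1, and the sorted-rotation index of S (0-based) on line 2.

Answer: baC1a1$1
6

Derivation:
All 8 rotations (rotation i = S[i:]+S[:i]):
  rot[0] = aC1a11b$
  rot[1] = C1a11b$a
  rot[2] = 1a11b$aC
  rot[3] = a11b$aC1
  rot[4] = 11b$aC1a
  rot[5] = 1b$aC1a1
  rot[6] = b$aC1a11
  rot[7] = $aC1a11b
Sorted (with $ < everything):
  sorted[0] = $aC1a11b  (last char: 'b')
  sorted[1] = 11b$aC1a  (last char: 'a')
  sorted[2] = 1a11b$aC  (last char: 'C')
  sorted[3] = 1b$aC1a1  (last char: '1')
  sorted[4] = C1a11b$a  (last char: 'a')
  sorted[5] = a11b$aC1  (last char: '1')
  sorted[6] = aC1a11b$  (last char: '$')
  sorted[7] = b$aC1a11  (last char: '1')
Last column: baC1a1$1
Original string S is at sorted index 6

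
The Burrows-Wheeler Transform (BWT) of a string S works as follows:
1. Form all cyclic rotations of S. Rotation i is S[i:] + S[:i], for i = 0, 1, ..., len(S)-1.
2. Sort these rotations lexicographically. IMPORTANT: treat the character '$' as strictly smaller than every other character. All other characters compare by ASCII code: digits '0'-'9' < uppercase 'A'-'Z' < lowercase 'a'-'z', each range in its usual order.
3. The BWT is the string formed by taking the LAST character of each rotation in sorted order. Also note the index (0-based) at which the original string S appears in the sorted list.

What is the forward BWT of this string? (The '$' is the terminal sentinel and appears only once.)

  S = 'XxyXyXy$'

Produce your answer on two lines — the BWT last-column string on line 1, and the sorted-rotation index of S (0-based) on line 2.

All 8 rotations (rotation i = S[i:]+S[:i]):
  rot[0] = XxyXyXy$
  rot[1] = xyXyXy$X
  rot[2] = yXyXy$Xx
  rot[3] = XyXy$Xxy
  rot[4] = yXy$XxyX
  rot[5] = Xy$XxyXy
  rot[6] = y$XxyXyX
  rot[7] = $XxyXyXy
Sorted (with $ < everything):
  sorted[0] = $XxyXyXy  (last char: 'y')
  sorted[1] = XxyXyXy$  (last char: '$')
  sorted[2] = Xy$XxyXy  (last char: 'y')
  sorted[3] = XyXy$Xxy  (last char: 'y')
  sorted[4] = xyXyXy$X  (last char: 'X')
  sorted[5] = y$XxyXyX  (last char: 'X')
  sorted[6] = yXy$XxyX  (last char: 'X')
  sorted[7] = yXyXy$Xx  (last char: 'x')
Last column: y$yyXXXx
Original string S is at sorted index 1

Answer: y$yyXXXx
1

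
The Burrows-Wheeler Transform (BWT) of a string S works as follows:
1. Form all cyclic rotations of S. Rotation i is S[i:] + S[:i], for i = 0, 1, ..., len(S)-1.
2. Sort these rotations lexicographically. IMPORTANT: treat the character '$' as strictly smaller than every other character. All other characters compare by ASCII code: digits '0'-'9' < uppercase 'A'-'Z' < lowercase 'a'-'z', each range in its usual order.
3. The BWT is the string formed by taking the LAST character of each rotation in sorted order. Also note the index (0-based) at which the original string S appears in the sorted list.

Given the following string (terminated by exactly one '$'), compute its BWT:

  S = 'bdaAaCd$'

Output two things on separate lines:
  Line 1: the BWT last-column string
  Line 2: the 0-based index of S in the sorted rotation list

Answer: daadA$Cb
5

Derivation:
All 8 rotations (rotation i = S[i:]+S[:i]):
  rot[0] = bdaAaCd$
  rot[1] = daAaCd$b
  rot[2] = aAaCd$bd
  rot[3] = AaCd$bda
  rot[4] = aCd$bdaA
  rot[5] = Cd$bdaAa
  rot[6] = d$bdaAaC
  rot[7] = $bdaAaCd
Sorted (with $ < everything):
  sorted[0] = $bdaAaCd  (last char: 'd')
  sorted[1] = AaCd$bda  (last char: 'a')
  sorted[2] = Cd$bdaAa  (last char: 'a')
  sorted[3] = aAaCd$bd  (last char: 'd')
  sorted[4] = aCd$bdaA  (last char: 'A')
  sorted[5] = bdaAaCd$  (last char: '$')
  sorted[6] = d$bdaAaC  (last char: 'C')
  sorted[7] = daAaCd$b  (last char: 'b')
Last column: daadA$Cb
Original string S is at sorted index 5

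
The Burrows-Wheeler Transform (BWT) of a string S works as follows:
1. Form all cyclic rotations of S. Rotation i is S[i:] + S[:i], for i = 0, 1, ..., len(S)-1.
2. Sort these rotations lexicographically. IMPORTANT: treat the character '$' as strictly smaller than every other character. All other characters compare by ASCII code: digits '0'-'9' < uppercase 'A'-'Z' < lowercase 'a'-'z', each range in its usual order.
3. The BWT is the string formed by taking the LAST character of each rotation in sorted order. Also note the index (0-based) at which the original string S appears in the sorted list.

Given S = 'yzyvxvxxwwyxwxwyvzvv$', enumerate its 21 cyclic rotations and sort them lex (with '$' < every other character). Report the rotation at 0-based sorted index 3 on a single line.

All 21 rotations (rotation i = S[i:]+S[:i]):
  rot[0] = yzyvxvxxwwyxwxwyvzvv$
  rot[1] = zyvxvxxwwyxwxwyvzvv$y
  rot[2] = yvxvxxwwyxwxwyvzvv$yz
  rot[3] = vxvxxwwyxwxwyvzvv$yzy
  rot[4] = xvxxwwyxwxwyvzvv$yzyv
  rot[5] = vxxwwyxwxwyvzvv$yzyvx
  rot[6] = xxwwyxwxwyvzvv$yzyvxv
  rot[7] = xwwyxwxwyvzvv$yzyvxvx
  rot[8] = wwyxwxwyvzvv$yzyvxvxx
  rot[9] = wyxwxwyvzvv$yzyvxvxxw
  rot[10] = yxwxwyvzvv$yzyvxvxxww
  rot[11] = xwxwyvzvv$yzyvxvxxwwy
  rot[12] = wxwyvzvv$yzyvxvxxwwyx
  rot[13] = xwyvzvv$yzyvxvxxwwyxw
  rot[14] = wyvzvv$yzyvxvxxwwyxwx
  rot[15] = yvzvv$yzyvxvxxwwyxwxw
  rot[16] = vzvv$yzyvxvxxwwyxwxwy
  rot[17] = zvv$yzyvxvxxwwyxwxwyv
  rot[18] = vv$yzyvxvxxwwyxwxwyvz
  rot[19] = v$yzyvxvxxwwyxwxwyvzv
  rot[20] = $yzyvxvxxwwyxwxwyvzvv
Sorted (with $ < everything):
  sorted[0] = $yzyvxvxxwwyxwxwyvzvv
  sorted[1] = v$yzyvxvxxwwyxwxwyvzv
  sorted[2] = vv$yzyvxvxxwwyxwxwyvz
  sorted[3] = vxvxxwwyxwxwyvzvv$yzy
  sorted[4] = vxxwwyxwxwyvzvv$yzyvx
  sorted[5] = vzvv$yzyvxvxxwwyxwxwy
  sorted[6] = wwyxwxwyvzvv$yzyvxvxx
  sorted[7] = wxwyvzvv$yzyvxvxxwwyx
  sorted[8] = wyvzvv$yzyvxvxxwwyxwx
  sorted[9] = wyxwxwyvzvv$yzyvxvxxw
  sorted[10] = xvxxwwyxwxwyvzvv$yzyv
  sorted[11] = xwwyxwxwyvzvv$yzyvxvx
  sorted[12] = xwxwyvzvv$yzyvxvxxwwy
  sorted[13] = xwyvzvv$yzyvxvxxwwyxw
  sorted[14] = xxwwyxwxwyvzvv$yzyvxv
  sorted[15] = yvxvxxwwyxwxwyvzvv$yz
  sorted[16] = yvzvv$yzyvxvxxwwyxwxw
  sorted[17] = yxwxwyvzvv$yzyvxvxxww
  sorted[18] = yzyvxvxxwwyxwxwyvzvv$
  sorted[19] = zvv$yzyvxvxxwwyxwxwyv
  sorted[20] = zyvxvxxwwyxwxwyvzvv$y
sorted[3] = vxvxxwwyxwxwyvzvv$yzy

Answer: vxvxxwwyxwxwyvzvv$yzy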